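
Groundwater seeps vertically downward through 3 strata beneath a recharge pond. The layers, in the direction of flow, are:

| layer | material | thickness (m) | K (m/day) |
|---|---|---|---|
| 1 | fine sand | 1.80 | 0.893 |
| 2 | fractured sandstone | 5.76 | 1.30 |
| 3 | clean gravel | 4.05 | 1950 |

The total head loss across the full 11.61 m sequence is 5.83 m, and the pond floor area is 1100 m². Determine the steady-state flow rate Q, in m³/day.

994

Flow is perpendicular to layering, so the layers act in series and the equivalent K is the thickness-weighted harmonic mean.
Total thickness L = 1.80 + 5.76 + 4.05 = 11.61 m.
Σ(b_i/K_i) = 1.80/0.893 + 5.76/1.30 + 4.05/1950 = 6.449 d.
K_eq = L / Σ(b_i/K_i) = 11.61 / 6.449 = 1.800 m/day.
Q = K_eq · A · (Δh/L) = 1.800 × 1100 × (5.83/11.61) = 994.5 m³/day.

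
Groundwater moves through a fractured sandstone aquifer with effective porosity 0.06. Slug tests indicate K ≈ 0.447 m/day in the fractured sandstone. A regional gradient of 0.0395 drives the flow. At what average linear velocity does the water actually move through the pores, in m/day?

Hydraulic gradient i = 0.0395.
Darcy flux q = K · i = 0.4470 × 0.03950 = 0.01766 m/day.
Seepage velocity v = q / n_e = 0.01766 / 0.06 = 0.2943 m/day.

0.294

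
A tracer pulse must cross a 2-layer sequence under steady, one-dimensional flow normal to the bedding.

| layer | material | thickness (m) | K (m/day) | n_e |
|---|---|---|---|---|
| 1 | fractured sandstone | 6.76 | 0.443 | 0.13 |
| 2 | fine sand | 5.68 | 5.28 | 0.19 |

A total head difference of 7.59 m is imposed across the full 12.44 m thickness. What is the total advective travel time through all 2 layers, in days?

With flow normal to the layers, continuity requires the same specific discharge q through every layer.
Σ(b_i/K_i) = 6.76/0.443 + 5.68/5.28 = 16.34 d.
q = Δh / Σ(b_i/K_i) = 7.59 / 16.34 = 0.4646 m/day.
In each layer the seepage velocity is v_i = q/n_i, so the layer transit time is t_i = b_i·n_i / q:
  layer 1 (fractured sandstone): t_1 = 6.76 × 0.13 / 0.4646 = 1.891 d
  layer 2 (fine sand): t_2 = 5.68 × 0.19 / 0.4646 = 2.323 d
Total t = Σ t_i = 4.214 days.

4.21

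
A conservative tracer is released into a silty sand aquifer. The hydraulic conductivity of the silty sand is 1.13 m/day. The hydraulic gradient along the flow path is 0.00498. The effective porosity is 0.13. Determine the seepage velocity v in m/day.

0.0433

Hydraulic gradient i = 0.00498.
Darcy flux q = K · i = 1.130 × 0.004980 = 0.005627 m/day.
Seepage velocity v = q / n_e = 0.005627 / 0.13 = 0.04329 m/day.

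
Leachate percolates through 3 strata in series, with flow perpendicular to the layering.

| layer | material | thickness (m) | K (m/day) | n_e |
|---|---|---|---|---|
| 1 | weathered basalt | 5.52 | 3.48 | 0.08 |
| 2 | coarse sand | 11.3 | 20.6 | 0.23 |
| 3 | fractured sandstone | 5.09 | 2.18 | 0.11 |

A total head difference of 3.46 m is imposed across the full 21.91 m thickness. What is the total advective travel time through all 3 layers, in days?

4.65

With flow normal to the layers, continuity requires the same specific discharge q through every layer.
Σ(b_i/K_i) = 5.52/3.48 + 11.3/20.6 + 5.09/2.18 = 4.470 d.
q = Δh / Σ(b_i/K_i) = 3.46 / 4.470 = 0.7741 m/day.
In each layer the seepage velocity is v_i = q/n_i, so the layer transit time is t_i = b_i·n_i / q:
  layer 1 (weathered basalt): t_1 = 5.52 × 0.08 / 0.7741 = 0.5705 d
  layer 2 (coarse sand): t_2 = 11.3 × 0.23 / 0.7741 = 3.357 d
  layer 3 (fractured sandstone): t_3 = 5.09 × 0.11 / 0.7741 = 0.7233 d
Total t = Σ t_i = 4.651 days.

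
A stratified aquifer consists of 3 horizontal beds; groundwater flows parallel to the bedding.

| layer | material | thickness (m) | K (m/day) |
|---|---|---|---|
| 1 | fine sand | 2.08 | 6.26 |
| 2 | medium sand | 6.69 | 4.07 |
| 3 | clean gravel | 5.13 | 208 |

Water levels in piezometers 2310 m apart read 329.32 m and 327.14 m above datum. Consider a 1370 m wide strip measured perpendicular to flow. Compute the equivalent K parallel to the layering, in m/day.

79.7

Flow is parallel to layering, so each bed carries its own Darcy discharge and the transmissivities add.
Σ(K_i·b_i) = 6.26×2.08 + 4.07×6.69 + 208×5.13 = 1107 m²/day.
Total thickness b = 13.90 m, so K_eq = Σ(K_i·b_i)/b = 79.66 m/day.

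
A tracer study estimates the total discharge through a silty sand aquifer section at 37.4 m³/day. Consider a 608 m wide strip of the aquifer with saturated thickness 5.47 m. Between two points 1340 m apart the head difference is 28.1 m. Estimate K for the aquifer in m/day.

Cross-sectional area A = 608 × 5.47 = 3326 m².
Hydraulic gradient i = Δh / L = 28.1 / 1340 = 0.02097.
From Q = K·A·i, K = Q / (A·i) = 37.4 / (3326 × 0.02097) = 0.5363 m/day.

0.536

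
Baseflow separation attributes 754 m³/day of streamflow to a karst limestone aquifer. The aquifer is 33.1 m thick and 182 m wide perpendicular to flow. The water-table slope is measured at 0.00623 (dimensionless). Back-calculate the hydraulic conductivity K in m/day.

20.1

Cross-sectional area A = 182 × 33.1 = 6024 m².
Hydraulic gradient i = 0.00623.
From Q = K·A·i, K = Q / (A·i) = 754 / (6024 × 0.006230) = 20.09 m/day.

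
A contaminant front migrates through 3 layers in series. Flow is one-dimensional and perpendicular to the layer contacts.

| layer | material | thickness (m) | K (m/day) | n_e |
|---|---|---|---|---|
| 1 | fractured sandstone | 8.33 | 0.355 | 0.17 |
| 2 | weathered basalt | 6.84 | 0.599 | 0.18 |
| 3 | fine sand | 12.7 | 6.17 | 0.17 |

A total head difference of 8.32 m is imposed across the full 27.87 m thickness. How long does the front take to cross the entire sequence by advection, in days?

21.3

With flow normal to the layers, continuity requires the same specific discharge q through every layer.
Σ(b_i/K_i) = 8.33/0.355 + 6.84/0.599 + 12.7/6.17 = 36.94 d.
q = Δh / Σ(b_i/K_i) = 8.32 / 36.94 = 0.2252 m/day.
In each layer the seepage velocity is v_i = q/n_i, so the layer transit time is t_i = b_i·n_i / q:
  layer 1 (fractured sandstone): t_1 = 8.33 × 0.17 / 0.2252 = 6.288 d
  layer 2 (weathered basalt): t_2 = 6.84 × 0.18 / 0.2252 = 5.467 d
  layer 3 (fine sand): t_3 = 12.7 × 0.17 / 0.2252 = 9.586 d
Total t = Σ t_i = 21.34 days.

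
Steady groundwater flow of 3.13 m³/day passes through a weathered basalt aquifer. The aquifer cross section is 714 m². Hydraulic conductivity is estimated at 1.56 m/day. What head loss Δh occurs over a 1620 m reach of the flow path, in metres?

From Q = K·A·i, i = Q / (K·A) = 3.13 / (1.560 × 714.0) = 0.002810.
Head loss Δh = i · L = 0.002810 × 1620 = 4.552 m.

4.55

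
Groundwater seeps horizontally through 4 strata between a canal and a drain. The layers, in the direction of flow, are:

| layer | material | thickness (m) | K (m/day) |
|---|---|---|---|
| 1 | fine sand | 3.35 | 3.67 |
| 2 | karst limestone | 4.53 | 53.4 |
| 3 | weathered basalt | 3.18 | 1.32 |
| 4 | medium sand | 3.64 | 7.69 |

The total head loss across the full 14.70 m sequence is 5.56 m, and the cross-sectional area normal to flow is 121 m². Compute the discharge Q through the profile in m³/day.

Flow is perpendicular to layering, so the layers act in series and the equivalent K is the thickness-weighted harmonic mean.
Total thickness L = 3.35 + 4.53 + 3.18 + 3.64 = 14.70 m.
Σ(b_i/K_i) = 3.35/3.67 + 4.53/53.4 + 3.18/1.32 + 3.64/7.69 = 3.880 d.
K_eq = L / Σ(b_i/K_i) = 14.70 / 3.880 = 3.789 m/day.
Q = K_eq · A · (Δh/L) = 3.789 × 121 × (5.56/14.70) = 173.4 m³/day.

173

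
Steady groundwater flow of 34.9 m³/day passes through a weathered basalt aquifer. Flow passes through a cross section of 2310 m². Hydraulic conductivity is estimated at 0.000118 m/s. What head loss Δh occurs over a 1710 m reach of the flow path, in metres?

Convert K: 0.000118 m/s × 86400 = 10.20 m/day.
From Q = K·A·i, i = Q / (K·A) = 34.9 / (10.20 × 2310) = 0.001482.
Head loss Δh = i · L = 0.001482 × 1710 = 2.534 m.

2.53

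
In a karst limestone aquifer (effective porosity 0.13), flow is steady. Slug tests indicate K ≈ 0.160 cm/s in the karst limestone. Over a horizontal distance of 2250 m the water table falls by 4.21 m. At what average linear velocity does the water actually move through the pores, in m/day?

1.99

Convert K: 0.160 cm/s × 864 = 138.2 m/day.
Hydraulic gradient i = Δh / L = 4.21 / 2250 = 0.001871.
Darcy flux q = K · i = 138.2 × 0.001871 = 0.2587 m/day.
Seepage velocity v = q / n_e = 0.2587 / 0.13 = 1.990 m/day.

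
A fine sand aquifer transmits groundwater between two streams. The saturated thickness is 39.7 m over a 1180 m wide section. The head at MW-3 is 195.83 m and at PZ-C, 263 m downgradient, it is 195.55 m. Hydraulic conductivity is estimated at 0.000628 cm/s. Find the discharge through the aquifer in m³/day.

27.1

Convert K: 0.000628 cm/s × 864 = 0.5426 m/day.
Cross-sectional area A = 1180 × 39.7 = 46846 m².
Hydraulic gradient i = (195.83 − 195.55) / 263 = 0.28 / 263 = 0.001065.
Darcy's law: Q = K · A · i = 0.5426 × 46846 × 0.001065 = 27.06 m³/day.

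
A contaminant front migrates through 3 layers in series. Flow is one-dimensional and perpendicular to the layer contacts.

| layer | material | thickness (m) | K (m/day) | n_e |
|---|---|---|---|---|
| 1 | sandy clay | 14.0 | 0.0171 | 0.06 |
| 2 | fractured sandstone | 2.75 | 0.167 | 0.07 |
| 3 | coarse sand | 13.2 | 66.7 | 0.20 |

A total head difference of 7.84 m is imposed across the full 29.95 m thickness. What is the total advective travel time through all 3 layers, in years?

1.07

With flow normal to the layers, continuity requires the same specific discharge q through every layer.
Σ(b_i/K_i) = 14.0/0.0171 + 2.75/0.167 + 13.2/66.7 = 835.4 d.
q = Δh / Σ(b_i/K_i) = 7.84 / 835.4 = 0.009385 m/day.
In each layer the seepage velocity is v_i = q/n_i, so the layer transit time is t_i = b_i·n_i / q:
  layer 1 (sandy clay): t_1 = 14.0 × 0.06 / 0.009385 = 89.50 d
  layer 2 (fractured sandstone): t_2 = 2.75 × 0.07 / 0.009385 = 20.51 d
  layer 3 (coarse sand): t_3 = 13.2 × 0.20 / 0.009385 = 281.3 d
Total t = Σ t_i = 391.3 days = 1.071 years.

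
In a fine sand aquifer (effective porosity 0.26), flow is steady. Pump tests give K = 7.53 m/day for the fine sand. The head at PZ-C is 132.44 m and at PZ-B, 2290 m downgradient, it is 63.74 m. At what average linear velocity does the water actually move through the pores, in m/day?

0.869

Hydraulic gradient i = (132.44 − 63.74) / 2290 = 68.7 / 2290 = 0.03000.
Darcy flux q = K · i = 7.530 × 0.03000 = 0.2259 m/day.
Seepage velocity v = q / n_e = 0.2259 / 0.26 = 0.8688 m/day.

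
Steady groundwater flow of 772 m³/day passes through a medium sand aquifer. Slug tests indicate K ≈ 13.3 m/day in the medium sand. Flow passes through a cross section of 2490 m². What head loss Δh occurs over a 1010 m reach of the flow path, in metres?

23.5

From Q = K·A·i, i = Q / (K·A) = 772 / (13.30 × 2490) = 0.02331.
Head loss Δh = i · L = 0.02331 × 1010 = 23.54 m.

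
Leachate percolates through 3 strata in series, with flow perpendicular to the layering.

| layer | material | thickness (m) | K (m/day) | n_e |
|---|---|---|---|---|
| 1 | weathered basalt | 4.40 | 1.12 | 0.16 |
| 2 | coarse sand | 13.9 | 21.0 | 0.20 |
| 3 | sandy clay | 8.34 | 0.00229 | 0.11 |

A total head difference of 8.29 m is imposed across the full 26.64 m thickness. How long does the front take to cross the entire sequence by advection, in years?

With flow normal to the layers, continuity requires the same specific discharge q through every layer.
Σ(b_i/K_i) = 4.40/1.12 + 13.9/21.0 + 8.34/0.00229 = 3647 d.
q = Δh / Σ(b_i/K_i) = 8.29 / 3647 = 0.002273 m/day.
In each layer the seepage velocity is v_i = q/n_i, so the layer transit time is t_i = b_i·n_i / q:
  layer 1 (weathered basalt): t_1 = 4.40 × 0.16 / 0.002273 = 309.7 d
  layer 2 (coarse sand): t_2 = 13.9 × 0.20 / 0.002273 = 1223 d
  layer 3 (sandy clay): t_3 = 8.34 × 0.11 / 0.002273 = 403.5 d
Total t = Σ t_i = 1936 days = 5.301 years.

5.30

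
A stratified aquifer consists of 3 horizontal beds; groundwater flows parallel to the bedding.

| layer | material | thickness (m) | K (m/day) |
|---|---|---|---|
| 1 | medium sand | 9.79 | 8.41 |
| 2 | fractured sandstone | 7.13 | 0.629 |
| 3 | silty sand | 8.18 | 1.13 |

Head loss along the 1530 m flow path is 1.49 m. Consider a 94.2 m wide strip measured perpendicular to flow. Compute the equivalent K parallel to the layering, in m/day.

Flow is parallel to layering, so each bed carries its own Darcy discharge and the transmissivities add.
Σ(K_i·b_i) = 8.41×9.79 + 0.629×7.13 + 1.13×8.18 = 96.06 m²/day.
Total thickness b = 25.10 m, so K_eq = Σ(K_i·b_i)/b = 3.827 m/day.

3.83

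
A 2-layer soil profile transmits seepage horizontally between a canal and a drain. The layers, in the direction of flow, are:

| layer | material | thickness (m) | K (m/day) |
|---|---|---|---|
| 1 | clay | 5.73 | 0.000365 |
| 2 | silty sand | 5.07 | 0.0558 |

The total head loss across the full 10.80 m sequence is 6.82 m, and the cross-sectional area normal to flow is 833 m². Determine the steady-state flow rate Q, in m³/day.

0.360

Flow is perpendicular to layering, so the layers act in series and the equivalent K is the thickness-weighted harmonic mean.
Total thickness L = 5.73 + 5.07 = 10.80 m.
Σ(b_i/K_i) = 5.73/0.000365 + 5.07/0.0558 = 15789 d.
K_eq = L / Σ(b_i/K_i) = 10.80 / 15789 = 0.0006840 m/day.
Q = K_eq · A · (Δh/L) = 0.0006840 × 833 × (6.82/10.80) = 0.3598 m³/day.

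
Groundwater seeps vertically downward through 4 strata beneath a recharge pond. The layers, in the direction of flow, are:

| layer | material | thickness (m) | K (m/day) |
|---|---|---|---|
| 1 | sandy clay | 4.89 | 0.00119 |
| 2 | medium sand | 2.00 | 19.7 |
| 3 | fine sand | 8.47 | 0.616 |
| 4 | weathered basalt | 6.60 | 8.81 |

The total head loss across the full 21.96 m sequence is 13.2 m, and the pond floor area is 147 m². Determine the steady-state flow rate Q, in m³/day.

Flow is perpendicular to layering, so the layers act in series and the equivalent K is the thickness-weighted harmonic mean.
Total thickness L = 4.89 + 2.00 + 8.47 + 6.60 = 21.96 m.
Σ(b_i/K_i) = 4.89/0.00119 + 2.00/19.7 + 8.47/0.616 + 6.60/8.81 = 4124 d.
K_eq = L / Σ(b_i/K_i) = 21.96 / 4124 = 0.005325 m/day.
Q = K_eq · A · (Δh/L) = 0.005325 × 147 × (13.2/21.96) = 0.4705 m³/day.

0.471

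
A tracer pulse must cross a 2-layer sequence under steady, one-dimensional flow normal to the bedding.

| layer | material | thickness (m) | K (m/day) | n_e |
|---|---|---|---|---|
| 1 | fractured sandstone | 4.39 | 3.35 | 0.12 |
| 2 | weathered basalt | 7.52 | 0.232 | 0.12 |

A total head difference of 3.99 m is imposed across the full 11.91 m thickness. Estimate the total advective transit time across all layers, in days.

12.1

With flow normal to the layers, continuity requires the same specific discharge q through every layer.
Σ(b_i/K_i) = 4.39/3.35 + 7.52/0.232 = 33.72 d.
q = Δh / Σ(b_i/K_i) = 3.99 / 33.72 = 0.1183 m/day.
In each layer the seepage velocity is v_i = q/n_i, so the layer transit time is t_i = b_i·n_i / q:
  layer 1 (fractured sandstone): t_1 = 4.39 × 0.12 / 0.1183 = 4.453 d
  layer 2 (weathered basalt): t_2 = 7.52 × 0.12 / 0.1183 = 7.627 d
Total t = Σ t_i = 12.08 days.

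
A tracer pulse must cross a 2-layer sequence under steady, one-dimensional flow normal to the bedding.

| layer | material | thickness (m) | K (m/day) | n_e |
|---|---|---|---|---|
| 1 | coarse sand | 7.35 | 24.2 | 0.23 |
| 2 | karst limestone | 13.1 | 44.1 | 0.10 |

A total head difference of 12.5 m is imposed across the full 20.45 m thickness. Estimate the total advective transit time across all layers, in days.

With flow normal to the layers, continuity requires the same specific discharge q through every layer.
Σ(b_i/K_i) = 7.35/24.2 + 13.1/44.1 = 0.6008 d.
q = Δh / Σ(b_i/K_i) = 12.5 / 0.6008 = 20.81 m/day.
In each layer the seepage velocity is v_i = q/n_i, so the layer transit time is t_i = b_i·n_i / q:
  layer 1 (coarse sand): t_1 = 7.35 × 0.23 / 20.81 = 0.08125 d
  layer 2 (karst limestone): t_2 = 13.1 × 0.10 / 20.81 = 0.06296 d
Total t = Σ t_i = 0.1442 days.

0.144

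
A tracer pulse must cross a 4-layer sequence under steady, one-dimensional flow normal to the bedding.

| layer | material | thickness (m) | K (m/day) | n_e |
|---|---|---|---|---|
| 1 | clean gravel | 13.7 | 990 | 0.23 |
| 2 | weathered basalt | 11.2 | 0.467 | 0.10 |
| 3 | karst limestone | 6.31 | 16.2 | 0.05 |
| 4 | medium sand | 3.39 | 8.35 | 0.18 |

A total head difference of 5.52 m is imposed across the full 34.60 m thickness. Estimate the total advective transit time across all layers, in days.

With flow normal to the layers, continuity requires the same specific discharge q through every layer.
Σ(b_i/K_i) = 13.7/990 + 11.2/0.467 + 6.31/16.2 + 3.39/8.35 = 24.79 d.
q = Δh / Σ(b_i/K_i) = 5.52 / 24.79 = 0.2227 m/day.
In each layer the seepage velocity is v_i = q/n_i, so the layer transit time is t_i = b_i·n_i / q:
  layer 1 (clean gravel): t_1 = 13.7 × 0.23 / 0.2227 = 14.15 d
  layer 2 (weathered basalt): t_2 = 11.2 × 0.10 / 0.2227 = 5.030 d
  layer 3 (karst limestone): t_3 = 6.31 × 0.05 / 0.2227 = 1.417 d
  layer 4 (medium sand): t_4 = 3.39 × 0.18 / 0.2227 = 2.741 d
Total t = Σ t_i = 23.34 days.

23.3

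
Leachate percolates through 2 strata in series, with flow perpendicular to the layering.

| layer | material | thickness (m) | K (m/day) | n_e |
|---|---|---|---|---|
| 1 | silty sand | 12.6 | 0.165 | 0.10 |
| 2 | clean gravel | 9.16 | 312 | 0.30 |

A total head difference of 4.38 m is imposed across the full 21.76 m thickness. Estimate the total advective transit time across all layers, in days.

With flow normal to the layers, continuity requires the same specific discharge q through every layer.
Σ(b_i/K_i) = 12.6/0.165 + 9.16/312 = 76.39 d.
q = Δh / Σ(b_i/K_i) = 4.38 / 76.39 = 0.05734 m/day.
In each layer the seepage velocity is v_i = q/n_i, so the layer transit time is t_i = b_i·n_i / q:
  layer 1 (silty sand): t_1 = 12.6 × 0.10 / 0.05734 = 21.98 d
  layer 2 (clean gravel): t_2 = 9.16 × 0.30 / 0.05734 = 47.93 d
Total t = Σ t_i = 69.90 days.

69.9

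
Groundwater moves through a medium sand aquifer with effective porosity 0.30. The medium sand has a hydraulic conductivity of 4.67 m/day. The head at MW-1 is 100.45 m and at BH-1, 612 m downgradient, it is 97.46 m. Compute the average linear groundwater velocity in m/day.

Hydraulic gradient i = (100.45 − 97.46) / 612 = 2.99 / 612 = 0.004886.
Darcy flux q = K · i = 4.670 × 0.004886 = 0.02282 m/day.
Seepage velocity v = q / n_e = 0.02282 / 0.30 = 0.07605 m/day.

0.0761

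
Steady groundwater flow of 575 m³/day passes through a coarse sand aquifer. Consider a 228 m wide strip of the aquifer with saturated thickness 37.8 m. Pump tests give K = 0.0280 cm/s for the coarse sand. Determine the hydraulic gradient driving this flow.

Convert K: 0.0280 cm/s × 864 = 24.19 m/day.
Cross-sectional area A = 228 × 37.8 = 8618 m².
From Q = K·A·i, i = Q / (K·A) = 575 / (24.19 × 8618) = 0.002758.

0.00276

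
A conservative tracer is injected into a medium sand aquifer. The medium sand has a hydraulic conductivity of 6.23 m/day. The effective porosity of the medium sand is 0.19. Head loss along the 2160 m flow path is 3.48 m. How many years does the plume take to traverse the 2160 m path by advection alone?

Hydraulic gradient i = Δh / L = 3.48 / 2160 = 0.001611.
Darcy flux q = K · i = 6.230 × 0.001611 = 0.01004 m/day.
Seepage velocity v = q / n_e = 0.01004 / 0.19 = 0.05283 m/day.
Travel time t = L / v = 2160 / 0.05283 = 40888 days = 111.9 years.

112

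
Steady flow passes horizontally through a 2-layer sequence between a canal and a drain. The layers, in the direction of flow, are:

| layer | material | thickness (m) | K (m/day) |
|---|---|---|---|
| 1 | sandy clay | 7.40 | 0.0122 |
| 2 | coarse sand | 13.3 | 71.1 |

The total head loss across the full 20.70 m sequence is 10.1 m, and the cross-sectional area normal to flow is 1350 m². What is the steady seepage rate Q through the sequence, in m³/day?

Flow is perpendicular to layering, so the layers act in series and the equivalent K is the thickness-weighted harmonic mean.
Total thickness L = 7.40 + 13.3 = 20.70 m.
Σ(b_i/K_i) = 7.40/0.0122 + 13.3/71.1 = 606.7 d.
K_eq = L / Σ(b_i/K_i) = 20.70 / 606.7 = 0.03412 m/day.
Q = K_eq · A · (Δh/L) = 0.03412 × 1350 × (10.1/20.70) = 22.47 m³/day.

22.5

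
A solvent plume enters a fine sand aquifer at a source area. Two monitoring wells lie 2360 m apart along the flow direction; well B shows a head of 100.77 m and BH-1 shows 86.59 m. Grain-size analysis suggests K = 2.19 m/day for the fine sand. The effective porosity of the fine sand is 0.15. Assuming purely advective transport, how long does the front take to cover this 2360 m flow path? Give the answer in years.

Hydraulic gradient i = (100.77 − 86.59) / 2360 = 14.18 / 2360 = 0.006008.
Darcy flux q = K · i = 2.190 × 0.006008 = 0.01316 m/day.
Seepage velocity v = q / n_e = 0.01316 / 0.15 = 0.08772 m/day.
Travel time t = L / v = 2360 / 0.08772 = 26903 days = 73.66 years.

73.7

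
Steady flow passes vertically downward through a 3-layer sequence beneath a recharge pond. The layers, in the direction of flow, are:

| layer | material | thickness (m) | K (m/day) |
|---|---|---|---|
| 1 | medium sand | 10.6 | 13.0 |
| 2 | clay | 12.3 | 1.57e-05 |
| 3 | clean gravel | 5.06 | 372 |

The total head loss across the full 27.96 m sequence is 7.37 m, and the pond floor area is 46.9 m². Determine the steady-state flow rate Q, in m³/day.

0.000441

Flow is perpendicular to layering, so the layers act in series and the equivalent K is the thickness-weighted harmonic mean.
Total thickness L = 10.6 + 12.3 + 5.06 = 27.96 m.
Σ(b_i/K_i) = 10.6/13.0 + 12.3/1.57e-05 + 5.06/372 = 7.834e+05 d.
K_eq = L / Σ(b_i/K_i) = 27.96 / 7.834e+05 = 3.569e-05 m/day.
Q = K_eq · A · (Δh/L) = 3.569e-05 × 46.9 × (7.37/27.96) = 0.0004412 m³/day.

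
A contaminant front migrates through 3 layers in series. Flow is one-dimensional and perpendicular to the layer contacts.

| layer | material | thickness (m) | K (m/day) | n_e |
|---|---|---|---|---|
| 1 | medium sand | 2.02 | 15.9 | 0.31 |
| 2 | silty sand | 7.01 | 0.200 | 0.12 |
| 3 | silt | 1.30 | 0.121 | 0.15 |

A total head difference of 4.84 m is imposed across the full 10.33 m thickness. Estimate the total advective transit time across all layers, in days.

15.8

With flow normal to the layers, continuity requires the same specific discharge q through every layer.
Σ(b_i/K_i) = 2.02/15.9 + 7.01/0.200 + 1.30/0.121 = 45.92 d.
q = Δh / Σ(b_i/K_i) = 4.84 / 45.92 = 0.1054 m/day.
In each layer the seepage velocity is v_i = q/n_i, so the layer transit time is t_i = b_i·n_i / q:
  layer 1 (medium sand): t_1 = 2.02 × 0.31 / 0.1054 = 5.941 d
  layer 2 (silty sand): t_2 = 7.01 × 0.12 / 0.1054 = 7.981 d
  layer 3 (silt): t_3 = 1.30 × 0.15 / 0.1054 = 1.850 d
Total t = Σ t_i = 15.77 days.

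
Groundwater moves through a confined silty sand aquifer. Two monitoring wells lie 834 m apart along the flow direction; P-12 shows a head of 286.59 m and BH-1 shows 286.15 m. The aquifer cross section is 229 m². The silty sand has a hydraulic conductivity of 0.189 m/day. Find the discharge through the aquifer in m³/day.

0.0228

Hydraulic gradient i = (286.59 − 286.15) / 834 = 0.44 / 834 = 0.0005276.
Darcy's law: Q = K · A · i = 0.1890 × 229.0 × 0.0005276 = 0.02283 m³/day.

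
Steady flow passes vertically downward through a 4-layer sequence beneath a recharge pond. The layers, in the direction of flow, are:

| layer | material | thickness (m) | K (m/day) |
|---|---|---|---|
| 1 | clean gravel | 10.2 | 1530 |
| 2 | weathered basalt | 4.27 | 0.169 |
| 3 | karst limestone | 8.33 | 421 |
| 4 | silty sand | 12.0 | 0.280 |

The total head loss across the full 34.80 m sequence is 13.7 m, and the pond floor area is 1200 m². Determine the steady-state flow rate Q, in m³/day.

Flow is perpendicular to layering, so the layers act in series and the equivalent K is the thickness-weighted harmonic mean.
Total thickness L = 10.2 + 4.27 + 8.33 + 12.0 = 34.80 m.
Σ(b_i/K_i) = 10.2/1530 + 4.27/0.169 + 8.33/421 + 12.0/0.280 = 68.15 d.
K_eq = L / Σ(b_i/K_i) = 34.80 / 68.15 = 0.5106 m/day.
Q = K_eq · A · (Δh/L) = 0.5106 × 1200 × (13.7/34.80) = 241.2 m³/day.

241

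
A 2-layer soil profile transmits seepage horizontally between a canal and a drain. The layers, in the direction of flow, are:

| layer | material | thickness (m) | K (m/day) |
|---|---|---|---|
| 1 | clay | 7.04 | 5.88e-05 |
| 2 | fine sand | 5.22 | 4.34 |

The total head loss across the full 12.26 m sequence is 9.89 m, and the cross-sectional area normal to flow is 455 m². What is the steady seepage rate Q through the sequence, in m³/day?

Flow is perpendicular to layering, so the layers act in series and the equivalent K is the thickness-weighted harmonic mean.
Total thickness L = 7.04 + 5.22 = 12.26 m.
Σ(b_i/K_i) = 7.04/5.88e-05 + 5.22/4.34 = 1.197e+05 d.
K_eq = L / Σ(b_i/K_i) = 12.26 / 1.197e+05 = 0.0001024 m/day.
Q = K_eq · A · (Δh/L) = 0.0001024 × 455 × (9.89/12.26) = 0.03758 m³/day.

0.0376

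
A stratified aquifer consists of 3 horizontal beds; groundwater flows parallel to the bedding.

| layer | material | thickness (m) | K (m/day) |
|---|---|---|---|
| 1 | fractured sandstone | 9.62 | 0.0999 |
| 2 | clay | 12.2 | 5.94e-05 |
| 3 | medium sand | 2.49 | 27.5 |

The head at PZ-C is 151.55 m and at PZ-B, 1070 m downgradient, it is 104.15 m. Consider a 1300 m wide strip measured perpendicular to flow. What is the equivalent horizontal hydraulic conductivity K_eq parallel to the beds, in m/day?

2.86

Flow is parallel to layering, so each bed carries its own Darcy discharge and the transmissivities add.
Σ(K_i·b_i) = 0.0999×9.62 + 5.94e-05×12.2 + 27.5×2.49 = 69.44 m²/day.
Total thickness b = 24.31 m, so K_eq = Σ(K_i·b_i)/b = 2.856 m/day.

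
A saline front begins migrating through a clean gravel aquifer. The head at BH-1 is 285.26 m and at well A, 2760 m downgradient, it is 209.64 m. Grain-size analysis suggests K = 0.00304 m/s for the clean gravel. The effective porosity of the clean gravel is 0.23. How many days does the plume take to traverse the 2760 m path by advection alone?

Convert K: 0.00304 m/s × 86400 = 262.7 m/day.
Hydraulic gradient i = (285.26 − 209.64) / 2760 = 75.62 / 2760 = 0.02740.
Darcy flux q = K · i = 262.7 × 0.02740 = 7.196 m/day.
Seepage velocity v = q / n_e = 7.196 / 0.23 = 31.29 m/day.
Travel time t = L / v = 2760 / 31.29 = 88.21 days.

88.2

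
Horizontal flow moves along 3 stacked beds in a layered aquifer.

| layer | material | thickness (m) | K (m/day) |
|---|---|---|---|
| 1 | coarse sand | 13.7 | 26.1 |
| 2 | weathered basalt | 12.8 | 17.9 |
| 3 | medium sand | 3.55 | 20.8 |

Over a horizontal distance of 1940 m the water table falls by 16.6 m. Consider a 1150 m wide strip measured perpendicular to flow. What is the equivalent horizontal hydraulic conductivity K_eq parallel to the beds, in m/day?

Flow is parallel to layering, so each bed carries its own Darcy discharge and the transmissivities add.
Σ(K_i·b_i) = 26.1×13.7 + 17.9×12.8 + 20.8×3.55 = 660.5 m²/day.
Total thickness b = 30.05 m, so K_eq = Σ(K_i·b_i)/b = 21.98 m/day.

22.0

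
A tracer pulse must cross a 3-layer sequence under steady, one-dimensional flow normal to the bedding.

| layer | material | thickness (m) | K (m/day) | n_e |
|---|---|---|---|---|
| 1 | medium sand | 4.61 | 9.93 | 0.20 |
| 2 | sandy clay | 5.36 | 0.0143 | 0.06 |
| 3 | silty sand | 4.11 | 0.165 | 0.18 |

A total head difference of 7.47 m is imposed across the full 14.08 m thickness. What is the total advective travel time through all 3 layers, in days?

With flow normal to the layers, continuity requires the same specific discharge q through every layer.
Σ(b_i/K_i) = 4.61/9.93 + 5.36/0.0143 + 4.11/0.165 = 400.2 d.
q = Δh / Σ(b_i/K_i) = 7.47 / 400.2 = 0.01867 m/day.
In each layer the seepage velocity is v_i = q/n_i, so the layer transit time is t_i = b_i·n_i / q:
  layer 1 (medium sand): t_1 = 4.61 × 0.20 / 0.01867 = 49.40 d
  layer 2 (sandy clay): t_2 = 5.36 × 0.06 / 0.01867 = 17.23 d
  layer 3 (silty sand): t_3 = 4.11 × 0.18 / 0.01867 = 39.63 d
Total t = Σ t_i = 106.3 days.

106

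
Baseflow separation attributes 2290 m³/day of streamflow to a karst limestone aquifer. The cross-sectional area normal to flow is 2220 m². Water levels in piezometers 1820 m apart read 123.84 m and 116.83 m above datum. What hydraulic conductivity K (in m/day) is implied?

268

Hydraulic gradient i = (123.84 − 116.83) / 1820 = 7.01 / 1820 = 0.003852.
From Q = K·A·i, K = Q / (A·i) = 2290 / (2220 × 0.003852) = 267.8 m/day.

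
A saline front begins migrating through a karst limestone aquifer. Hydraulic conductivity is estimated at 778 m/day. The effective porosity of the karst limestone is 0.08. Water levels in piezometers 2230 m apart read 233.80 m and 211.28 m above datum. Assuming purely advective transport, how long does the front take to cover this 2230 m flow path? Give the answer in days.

22.7

Hydraulic gradient i = (233.80 − 211.28) / 2230 = 22.52 / 2230 = 0.01010.
Darcy flux q = K · i = 778.0 × 0.01010 = 7.857 m/day.
Seepage velocity v = q / n_e = 7.857 / 0.08 = 98.21 m/day.
Travel time t = L / v = 2230 / 98.21 = 22.71 days.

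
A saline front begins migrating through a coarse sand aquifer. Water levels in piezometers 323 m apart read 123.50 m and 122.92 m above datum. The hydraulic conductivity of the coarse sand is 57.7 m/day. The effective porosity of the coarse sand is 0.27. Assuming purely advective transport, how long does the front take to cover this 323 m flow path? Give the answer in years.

Hydraulic gradient i = (123.50 − 122.92) / 323 = 0.58 / 323 = 0.001796.
Darcy flux q = K · i = 57.70 × 0.001796 = 0.1036 m/day.
Seepage velocity v = q / n_e = 0.1036 / 0.27 = 0.3837 m/day.
Travel time t = L / v = 323 / 0.3837 = 841.7 days = 2.304 years.

2.30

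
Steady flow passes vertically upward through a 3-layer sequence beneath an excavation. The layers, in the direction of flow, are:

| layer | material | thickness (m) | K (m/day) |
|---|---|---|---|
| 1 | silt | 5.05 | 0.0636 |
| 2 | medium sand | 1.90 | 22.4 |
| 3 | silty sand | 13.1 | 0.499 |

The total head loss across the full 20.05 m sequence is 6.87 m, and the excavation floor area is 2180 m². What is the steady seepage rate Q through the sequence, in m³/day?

142

Flow is perpendicular to layering, so the layers act in series and the equivalent K is the thickness-weighted harmonic mean.
Total thickness L = 5.05 + 1.90 + 13.1 = 20.05 m.
Σ(b_i/K_i) = 5.05/0.0636 + 1.90/22.4 + 13.1/0.499 = 105.7 d.
K_eq = L / Σ(b_i/K_i) = 20.05 / 105.7 = 0.1896 m/day.
Q = K_eq · A · (Δh/L) = 0.1896 × 2180 × (6.87/20.05) = 141.6 m³/day.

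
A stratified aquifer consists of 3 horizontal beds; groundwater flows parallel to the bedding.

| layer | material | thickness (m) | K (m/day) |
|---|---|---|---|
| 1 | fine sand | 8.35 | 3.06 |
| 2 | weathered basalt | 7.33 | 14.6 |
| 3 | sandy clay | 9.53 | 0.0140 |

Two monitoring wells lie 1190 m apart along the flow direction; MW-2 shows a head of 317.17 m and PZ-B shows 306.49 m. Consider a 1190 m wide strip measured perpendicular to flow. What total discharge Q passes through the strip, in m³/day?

1420

Flow is parallel to layering, so each bed carries its own Darcy discharge and the transmissivities add.
Σ(K_i·b_i) = 3.06×8.35 + 14.6×7.33 + 0.0140×9.53 = 132.7 m²/day.
Hydraulic gradient i = (317.17 − 306.49) / 1190 = 10.68 / 1190 = 0.008975.
Q = Σ(K_i·b_i) · W · i = 132.7 × 1190 × 0.008975 = 1417 m³/day.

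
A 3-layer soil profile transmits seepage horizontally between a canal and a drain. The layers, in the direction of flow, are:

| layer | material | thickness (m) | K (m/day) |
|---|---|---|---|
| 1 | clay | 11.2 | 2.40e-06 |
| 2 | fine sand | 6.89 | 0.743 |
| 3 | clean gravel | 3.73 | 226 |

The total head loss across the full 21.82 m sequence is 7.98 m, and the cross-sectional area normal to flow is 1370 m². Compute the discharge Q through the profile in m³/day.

Flow is perpendicular to layering, so the layers act in series and the equivalent K is the thickness-weighted harmonic mean.
Total thickness L = 11.2 + 6.89 + 3.73 = 21.82 m.
Σ(b_i/K_i) = 11.2/2.40e-06 + 6.89/0.743 + 3.73/226 = 4.667e+06 d.
K_eq = L / Σ(b_i/K_i) = 21.82 / 4.667e+06 = 4.676e-06 m/day.
Q = K_eq · A · (Δh/L) = 4.676e-06 × 1370 × (7.98/21.82) = 0.002343 m³/day.

0.00234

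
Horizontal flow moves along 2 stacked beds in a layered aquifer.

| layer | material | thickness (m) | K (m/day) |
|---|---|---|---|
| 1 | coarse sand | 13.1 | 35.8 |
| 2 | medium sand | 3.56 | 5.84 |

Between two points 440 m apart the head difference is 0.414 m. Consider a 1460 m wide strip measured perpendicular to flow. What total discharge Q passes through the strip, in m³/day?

673

Flow is parallel to layering, so each bed carries its own Darcy discharge and the transmissivities add.
Σ(K_i·b_i) = 35.8×13.1 + 5.84×3.56 = 489.8 m²/day.
Hydraulic gradient i = Δh / L = 0.414 / 440 = 0.0009409.
Q = Σ(K_i·b_i) · W · i = 489.8 × 1460 × 0.0009409 = 672.8 m³/day.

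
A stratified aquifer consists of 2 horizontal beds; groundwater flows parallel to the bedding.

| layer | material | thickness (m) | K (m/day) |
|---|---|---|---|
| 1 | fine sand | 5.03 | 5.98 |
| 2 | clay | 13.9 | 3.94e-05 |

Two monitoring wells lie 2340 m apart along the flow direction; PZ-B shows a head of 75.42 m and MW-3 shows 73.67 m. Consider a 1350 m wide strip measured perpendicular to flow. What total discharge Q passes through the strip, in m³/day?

30.4

Flow is parallel to layering, so each bed carries its own Darcy discharge and the transmissivities add.
Σ(K_i·b_i) = 5.98×5.03 + 3.94e-05×13.9 = 30.08 m²/day.
Hydraulic gradient i = (75.42 − 73.67) / 2340 = 1.75 / 2340 = 0.0007479.
Q = Σ(K_i·b_i) · W · i = 30.08 × 1350 × 0.0007479 = 30.37 m³/day.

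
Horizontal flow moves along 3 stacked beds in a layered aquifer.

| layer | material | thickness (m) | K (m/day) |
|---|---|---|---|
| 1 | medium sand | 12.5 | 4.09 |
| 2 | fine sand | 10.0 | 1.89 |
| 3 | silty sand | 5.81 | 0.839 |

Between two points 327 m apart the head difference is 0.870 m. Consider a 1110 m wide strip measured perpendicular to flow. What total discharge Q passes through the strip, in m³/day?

221

Flow is parallel to layering, so each bed carries its own Darcy discharge and the transmissivities add.
Σ(K_i·b_i) = 4.09×12.5 + 1.89×10.0 + 0.839×5.81 = 74.90 m²/day.
Hydraulic gradient i = Δh / L = 0.870 / 327 = 0.002661.
Q = Σ(K_i·b_i) · W · i = 74.90 × 1110 × 0.002661 = 221.2 m³/day.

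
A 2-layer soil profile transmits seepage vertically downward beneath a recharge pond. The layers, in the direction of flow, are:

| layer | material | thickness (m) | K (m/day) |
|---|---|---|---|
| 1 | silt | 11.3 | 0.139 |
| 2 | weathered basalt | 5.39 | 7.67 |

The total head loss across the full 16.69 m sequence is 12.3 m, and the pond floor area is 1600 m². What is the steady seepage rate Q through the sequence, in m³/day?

Flow is perpendicular to layering, so the layers act in series and the equivalent K is the thickness-weighted harmonic mean.
Total thickness L = 11.3 + 5.39 = 16.69 m.
Σ(b_i/K_i) = 11.3/0.139 + 5.39/7.67 = 82.00 d.
K_eq = L / Σ(b_i/K_i) = 16.69 / 82.00 = 0.2035 m/day.
Q = K_eq · A · (Δh/L) = 0.2035 × 1600 × (12.3/16.69) = 240.0 m³/day.

240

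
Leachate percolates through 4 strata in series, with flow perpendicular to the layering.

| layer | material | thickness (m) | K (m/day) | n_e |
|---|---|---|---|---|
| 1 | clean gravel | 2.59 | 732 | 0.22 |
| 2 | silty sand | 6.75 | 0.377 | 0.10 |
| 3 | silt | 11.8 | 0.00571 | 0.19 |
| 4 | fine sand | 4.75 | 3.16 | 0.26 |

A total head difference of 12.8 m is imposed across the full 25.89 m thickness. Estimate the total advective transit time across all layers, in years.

With flow normal to the layers, continuity requires the same specific discharge q through every layer.
Σ(b_i/K_i) = 2.59/732 + 6.75/0.377 + 11.8/0.00571 + 4.75/3.16 = 2086 d.
q = Δh / Σ(b_i/K_i) = 12.8 / 2086 = 0.006136 m/day.
In each layer the seepage velocity is v_i = q/n_i, so the layer transit time is t_i = b_i·n_i / q:
  layer 1 (clean gravel): t_1 = 2.59 × 0.22 / 0.006136 = 92.86 d
  layer 2 (silty sand): t_2 = 6.75 × 0.10 / 0.006136 = 110.0 d
  layer 3 (silt): t_3 = 11.8 × 0.19 / 0.006136 = 365.4 d
  layer 4 (fine sand): t_4 = 4.75 × 0.26 / 0.006136 = 201.3 d
Total t = Σ t_i = 769.5 days = 2.107 years.

2.11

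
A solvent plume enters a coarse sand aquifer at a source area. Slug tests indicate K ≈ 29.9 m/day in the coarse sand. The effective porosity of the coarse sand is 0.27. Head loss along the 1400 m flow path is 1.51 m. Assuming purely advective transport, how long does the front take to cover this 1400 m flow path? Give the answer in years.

32.1

Hydraulic gradient i = Δh / L = 1.51 / 1400 = 0.001079.
Darcy flux q = K · i = 29.90 × 0.001079 = 0.03225 m/day.
Seepage velocity v = q / n_e = 0.03225 / 0.27 = 0.1194 m/day.
Travel time t = L / v = 1400 / 0.1194 = 11721 days = 32.09 years.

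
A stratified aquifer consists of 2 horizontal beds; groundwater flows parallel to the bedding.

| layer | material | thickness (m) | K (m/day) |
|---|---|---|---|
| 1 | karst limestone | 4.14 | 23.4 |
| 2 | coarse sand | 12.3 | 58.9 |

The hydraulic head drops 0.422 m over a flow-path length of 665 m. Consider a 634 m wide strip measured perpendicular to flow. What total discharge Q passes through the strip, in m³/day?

Flow is parallel to layering, so each bed carries its own Darcy discharge and the transmissivities add.
Σ(K_i·b_i) = 23.4×4.14 + 58.9×12.3 = 821.3 m²/day.
Hydraulic gradient i = Δh / L = 0.422 / 665 = 0.0006346.
Q = Σ(K_i·b_i) · W · i = 821.3 × 634 × 0.0006346 = 330.5 m³/day.

330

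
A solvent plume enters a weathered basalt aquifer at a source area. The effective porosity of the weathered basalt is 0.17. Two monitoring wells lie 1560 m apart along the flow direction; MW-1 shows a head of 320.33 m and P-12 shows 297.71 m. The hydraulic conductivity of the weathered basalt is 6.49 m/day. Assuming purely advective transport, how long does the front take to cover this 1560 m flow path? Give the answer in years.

Hydraulic gradient i = (320.33 − 297.71) / 1560 = 22.62 / 1560 = 0.01450.
Darcy flux q = K · i = 6.490 × 0.01450 = 0.09411 m/day.
Seepage velocity v = q / n_e = 0.09411 / 0.17 = 0.5536 m/day.
Travel time t = L / v = 1560 / 0.5536 = 2818 days = 7.716 years.

7.72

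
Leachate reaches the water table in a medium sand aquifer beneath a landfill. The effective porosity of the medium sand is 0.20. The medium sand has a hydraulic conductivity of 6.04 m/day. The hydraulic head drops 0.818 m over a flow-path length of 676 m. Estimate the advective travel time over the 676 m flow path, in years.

Hydraulic gradient i = Δh / L = 0.818 / 676 = 0.001210.
Darcy flux q = K · i = 6.040 × 0.001210 = 0.007309 m/day.
Seepage velocity v = q / n_e = 0.007309 / 0.20 = 0.03654 m/day.
Travel time t = L / v = 676 / 0.03654 = 18498 days = 50.65 years.

50.6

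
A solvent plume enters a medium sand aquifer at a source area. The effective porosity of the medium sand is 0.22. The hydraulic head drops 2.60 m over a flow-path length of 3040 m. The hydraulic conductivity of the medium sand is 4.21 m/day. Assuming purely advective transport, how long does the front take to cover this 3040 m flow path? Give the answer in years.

Hydraulic gradient i = Δh / L = 2.60 / 3040 = 0.0008553.
Darcy flux q = K · i = 4.210 × 0.0008553 = 0.003601 m/day.
Seepage velocity v = q / n_e = 0.003601 / 0.22 = 0.01637 m/day.
Travel time t = L / v = 3040 / 0.01637 = 1.857e+05 days = 508.5 years.

509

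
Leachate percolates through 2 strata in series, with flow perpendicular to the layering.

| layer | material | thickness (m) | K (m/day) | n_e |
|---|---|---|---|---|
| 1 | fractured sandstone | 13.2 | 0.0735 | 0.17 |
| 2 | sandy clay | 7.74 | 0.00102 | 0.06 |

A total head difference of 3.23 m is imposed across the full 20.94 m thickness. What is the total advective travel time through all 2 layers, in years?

With flow normal to the layers, continuity requires the same specific discharge q through every layer.
Σ(b_i/K_i) = 13.2/0.0735 + 7.74/0.00102 = 7768 d.
q = Δh / Σ(b_i/K_i) = 3.23 / 7768 = 0.0004158 m/day.
In each layer the seepage velocity is v_i = q/n_i, so the layer transit time is t_i = b_i·n_i / q:
  layer 1 (fractured sandstone): t_1 = 13.2 × 0.17 / 0.0004158 = 5397 d
  layer 2 (sandy clay): t_2 = 7.74 × 0.06 / 0.0004158 = 1117 d
Total t = Σ t_i = 6513 days = 17.83 years.

17.8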